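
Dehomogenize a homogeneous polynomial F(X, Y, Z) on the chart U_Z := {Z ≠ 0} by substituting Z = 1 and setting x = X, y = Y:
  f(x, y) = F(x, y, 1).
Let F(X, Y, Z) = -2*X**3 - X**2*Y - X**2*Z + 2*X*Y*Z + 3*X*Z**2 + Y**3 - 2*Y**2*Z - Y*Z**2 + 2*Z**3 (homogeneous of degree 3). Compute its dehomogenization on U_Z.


f(x, y) = -2*x**3 - x**2*y - x**2 + 2*x*y + 3*x + y**3 - 2*y**2 - y + 2

On U_Z we set Z = 1. Each monomial c·X^i·Y^j·Z^k in F becomes c·x^i·y^j·1^k = c·x^i·y^j.
Substituting Z = 1: F(X, Y, 1) = -2*x**3 - x**2*y - x**2 + 2*x*y + 3*x + y**3 - 2*y**2 - y + 2.
Note: deg(f) ≤ deg(F) = 3; strict inequality happens when F is divisible by Z (lost terms).


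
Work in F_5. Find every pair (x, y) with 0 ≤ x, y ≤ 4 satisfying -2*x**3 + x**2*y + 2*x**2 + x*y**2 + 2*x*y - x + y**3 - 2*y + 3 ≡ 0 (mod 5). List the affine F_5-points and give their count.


Affine F_5-points: {(1, 1), (3, 2), (4, 1)}; count = 3.

For each of the 25 pairs (x, y) ∈ F_5², evaluate f(x, y) mod 5. Record the zeros.
  x = 0: [0↦3, 1↦2, 2↦2, 3↦4, 4↦4]  zeros at y ∈ ∅
  x = 1: [0↦2, 1↦0, 2↦1, 3↦1, 4↦1]  zeros at y ∈ {1}
  x = 2: [0↦3, 1↦2, 2↦1, 3↦1, 4↦3]  zeros at y ∈ ∅
  x = 3: [0↦4, 1↦1, 2↦0, 3↦2, 4↦3]  zeros at y ∈ {2}
  x = 4: [0↦3, 1↦0, 2↦1, 3↦2, 4↦4]  zeros at y ∈ {1}
Collecting zeros: affine points = {(1, 1), (3, 2), (4, 1)}.
Total count |C(F_5)_aff| = 3.


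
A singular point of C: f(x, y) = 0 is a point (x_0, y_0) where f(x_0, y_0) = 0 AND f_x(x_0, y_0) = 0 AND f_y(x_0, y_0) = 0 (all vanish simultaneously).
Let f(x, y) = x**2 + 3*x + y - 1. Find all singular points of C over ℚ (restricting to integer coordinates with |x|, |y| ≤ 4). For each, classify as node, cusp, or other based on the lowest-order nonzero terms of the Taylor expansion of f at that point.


No singular points in the scanned grid; C is smooth there.

Compute partial derivatives:
  f_x = 2*x + 3.
  f_y = 1.
f_y = 1 is a nonzero constant, so f_y never vanishes: no point (x, y) can satisfy f = f_x = f_y = 0. In particular no (x, y) ∈ {−4, ..., 4}² is singular; the curve is smooth.


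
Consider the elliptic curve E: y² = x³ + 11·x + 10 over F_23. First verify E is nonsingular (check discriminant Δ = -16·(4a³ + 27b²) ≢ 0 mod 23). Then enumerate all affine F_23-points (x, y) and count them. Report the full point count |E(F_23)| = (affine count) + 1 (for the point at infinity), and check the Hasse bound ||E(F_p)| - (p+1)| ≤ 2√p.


Affine points = {(3, 1), (3, 22), (4, 7), (4, 16), (5, 11), (5, 12), (6, 4), (6, 19), (7, 4), (7, 19), (8, 9), (8, 14), (10, 4), (10, 19), (11, 6), (11, 17), (13, 2), (13, 21), (15, 10), (15, 13), (16, 2), (16, 21), (17, 2), (17, 21), (21, 7), (21, 16)}; affine count = 26; |E(F_23)| = 27.

Discriminant check: Δ ∝ 4a³ + 27b² = 4·11³ + 27·10² = 4·1331 + 27·100 ≡ 20 (mod 23). Nonzero ⇒ E is nonsingular.
For each x ∈ F_23, compute rhs = x³ + 11·x + 10 mod 23, then count y ∈ F_23 with y² ≡ rhs.
  x = 0: rhs = 10, matching y values: none (0 points).
  x = 1: rhs = 22, matching y values: none (0 points).
  x = 2: rhs = 17, matching y values: none (0 points).
  x = 3: rhs = 1, matching y values: 1, 22 (2 points).
  x = 4: rhs = 3, matching y values: 7, 16 (2 points).
  x = 5: rhs = 6, matching y values: 11, 12 (2 points).
  x = 6: rhs = 16, matching y values: 4, 19 (2 points).
  x = 7: rhs = 16, matching y values: 4, 19 (2 points).
  x = 8: rhs = 12, matching y values: 9, 14 (2 points).
  x = 9: rhs = 10, matching y values: none (0 points).
  x = 10: rhs = 16, matching y values: 4, 19 (2 points).
  x = 11: rhs = 13, matching y values: 6, 17 (2 points).
  x = 12: rhs = 7, matching y values: none (0 points).
  x = 13: rhs = 4, matching y values: 2, 21 (2 points).
  x = 14: rhs = 10, matching y values: none (0 points).
  x = 15: rhs = 8, matching y values: 10, 13 (2 points).
  x = 16: rhs = 4, matching y values: 2, 21 (2 points).
  x = 17: rhs = 4, matching y values: 2, 21 (2 points).
  x = 18: rhs = 14, matching y values: none (0 points).
  x = 19: rhs = 17, matching y values: none (0 points).
  x = 20: rhs = 19, matching y values: none (0 points).
  x = 21: rhs = 3, matching y values: 7, 16 (2 points).
  x = 22: rhs = 21, matching y values: none (0 points).
Total affine count: 26.
Full point count |E(F_23)| = 26 + 1 = 27.
Hasse bound: |27 − (23+1)| = |3| = 3 ≤ 2√23 ≈ 9.5917 ✓.


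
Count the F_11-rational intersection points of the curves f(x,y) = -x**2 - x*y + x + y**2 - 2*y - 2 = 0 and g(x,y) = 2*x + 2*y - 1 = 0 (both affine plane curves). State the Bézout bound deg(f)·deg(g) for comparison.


Common zeros: {(0, 6), (4, 2)}; count = 2; Bézout bound = 2.

deg(f) = 2, deg(g) = 1, so Bézout bound = 2.
Scan x ∈ F_11. For each x, list the y ∈ F_11 with f(x, y) ≡ 0 and those with g(x, y) ≡ 0 (mod 11); the common zeros in that column are the intersection.
  x = 0: f ≡ 0 at y ∈ {6, 7}; g ≡ 0 at y ∈ {6}; common: {6}.
  x = 1: f ≡ 0 at y ∈ ∅; g ≡ 0 at y ∈ {5}; common: ∅.
  x = 2: f ≡ 0 at y ∈ ∅; g ≡ 0 at y ∈ {4}; common: ∅.
  x = 3: f ≡ 0 at y ∈ ∅; g ≡ 0 at y ∈ {3}; common: ∅.
  x = 4: f ≡ 0 at y ∈ {2, 4}; g ≡ 0 at y ∈ {2}; common: {2}.
  x = 5: f ≡ 0 at y ∈ {0, 7}; g ≡ 0 at y ∈ {1}; common: ∅.
  x = 6: f ≡ 0 at y ∈ {2, 6}; g ≡ 0 at y ∈ {0}; common: ∅.
  x = 7: f ≡ 0 at y ∈ {0, 9}; g ≡ 0 at y ∈ {10}; common: ∅.
  x = 8: f ≡ 0 at y ∈ ∅; g ≡ 0 at y ∈ {9}; common: ∅.
  x = 9: f ≡ 0 at y ∈ ∅; g ≡ 0 at y ∈ {8}; common: ∅.
  x = 10: f ≡ 0 at y ∈ ∅; g ≡ 0 at y ∈ {7}; common: ∅.
Collecting: common zeros = {(0, 6), (4, 2)}, so the count is 2.
Comparison with the Bézout bound: 2 ≤ 2 = deg(f)·deg(g), as expected for curves with no common component (the bound is attained).


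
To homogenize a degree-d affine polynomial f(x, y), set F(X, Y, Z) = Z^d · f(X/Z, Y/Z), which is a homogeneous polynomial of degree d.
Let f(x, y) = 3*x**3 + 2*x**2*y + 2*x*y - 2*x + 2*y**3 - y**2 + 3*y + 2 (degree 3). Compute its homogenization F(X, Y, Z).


F(X, Y, Z) = 3*X**3 + 2*X**2*Y + 2*X*Y*Z - 2*X*Z**2 + 2*Y**3 - Y**2*Z + 3*Y*Z**2 + 2*Z**3

deg(f) = 3.
Substitute x = X/Z, y = Y/Z into f, then multiply by Z^3.
  monomial 3·x^3·y^0 ↦ 3·X^3·Y^0·Z^0.
  monomial 2·x^2·y^1 ↦ 2·X^2·Y^1·Z^0.
  monomial 2·x^1·y^1 ↦ 2·X^1·Y^1·Z^1.
  monomial -2·x^1·y^0 ↦ -2·X^1·Y^0·Z^2.
  monomial 2·x^0·y^3 ↦ 2·X^0·Y^3·Z^0.
  monomial -1·x^0·y^2 ↦ -1·X^0·Y^2·Z^1.
  monomial 3·x^0·y^1 ↦ 3·X^0·Y^1·Z^2.
  monomial 2·x^0·y^0 ↦ 2·X^0·Y^0·Z^3.
Collecting: F(X, Y, Z) = 3*X**3 + 2*X**2*Y + 2*X*Y*Z - 2*X*Z**2 + 2*Y**3 - Y**2*Z + 3*Y*Z**2 + 2*Z**3.


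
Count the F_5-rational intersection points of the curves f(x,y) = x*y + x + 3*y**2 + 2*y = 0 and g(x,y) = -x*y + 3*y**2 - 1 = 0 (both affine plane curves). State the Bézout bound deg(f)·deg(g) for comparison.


Common zeros: {(3, 2)}; count = 1; Bézout bound = 4.

deg(f) = 2, deg(g) = 2, so Bézout bound = 4.
Scan x ∈ F_5. For each x, list the y ∈ F_5 with f(x, y) ≡ 0 and those with g(x, y) ≡ 0 (mod 5); the common zeros in that column are the intersection.
  x = 0: f ≡ 0 at y ∈ {0, 1}; g ≡ 0 at y ∈ ∅; common: ∅.
  x = 1: f ≡ 0 at y ∈ ∅; g ≡ 0 at y ∈ ∅; common: ∅.
  x = 2: f ≡ 0 at y ∈ ∅; g ≡ 0 at y ∈ {1, 3}; common: ∅.
  x = 3: f ≡ 0 at y ∈ {2, 3}; g ≡ 0 at y ∈ {2, 4}; common: {2}.
  x = 4: f ≡ 0 at y ∈ ∅; g ≡ 0 at y ∈ ∅; common: ∅.
Collecting: common zeros = {(3, 2)}, so the count is 1.
Comparison with the Bézout bound: 1 ≤ 4 = deg(f)·deg(g), as expected for curves with no common component (the affine F_5-count falls short of the bound because intersections may lie at infinity, over extension fields, or carry multiplicity).


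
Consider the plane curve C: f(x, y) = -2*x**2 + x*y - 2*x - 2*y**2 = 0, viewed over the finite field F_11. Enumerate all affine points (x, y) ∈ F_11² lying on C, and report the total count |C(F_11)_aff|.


Affine F_11-points: {(0, 0), (3, 3), (3, 4), (4, 6), (4, 7), (7, 10), (8, 5), (8, 10), (9, 4), (9, 6), (10, 0), (10, 5)}; count = 12.

For each of the 121 pairs (x, y) ∈ F_11², evaluate f(x, y) mod 11. Record the zeros.
  x = 0: [0↦0, 1↦9, 2↦3, 3↦4, 4↦1, 5↦5, 6↦5, 7↦1, 8↦4, 9↦3, 10↦9]  zeros at y ∈ {0}
  x = 1: [0↦7, 1↦6, 2↦1, 3↦3, 4↦1, 5↦6, 6↦7, 7↦4, 8↦8, 9↦8, 10↦4]  zeros at y ∈ ∅
  x = 2: [0↦10, 1↦10, 2↦6, 3↦9, 4↦8, 5↦3, 6↦5, 7↦3, 8↦8, 9↦9, 10↦6]  zeros at y ∈ ∅
  x = 3: [0↦9, 1↦10, 2↦7, 3↦0, 4↦0, 5↦7, 6↦10, 7↦9, 8↦4, 9↦6, 10↦4]  zeros at y ∈ {3, 4}
  x = 4: [0↦4, 1↦6, 2↦4, 3↦9, 4↦10, 5↦7, 6↦0, 7↦0, 8↦7, 9↦10, 10↦9]  zeros at y ∈ {6, 7}
  x = 5: [0↦6, 1↦9, 2↦8, 3↦3, 4↦5, 5↦3, 6↦8, 7↦9, 8↦6, 9↦10, 10↦10]  zeros at y ∈ ∅
  x = 6: [0↦4, 1↦8, 2↦8, 3↦4, 4↦7, 5↦6, 6↦1, 7↦3, 8↦1, 9↦6, 10↦7]  zeros at y ∈ ∅
  x = 7: [0↦9, 1↦3, 2↦4, 3↦1, 4↦5, 5↦5, 6↦1, 7↦4, 8↦3, 9↦9, 10↦0]  zeros at y ∈ {10}
  x = 8: [0↦10, 1↦5, 2↦7, 3↦5, 4↦10, 5↦0, 6↦8, 7↦1, 8↦1, 9↦8, 10↦0]  zeros at y ∈ {5, 10}
  x = 9: [0↦7, 1↦3, 2↦6, 3↦5, 4↦0, 5↦2, 6↦0, 7↦5, 8↦6, 9↦3, 10↦7]  zeros at y ∈ {4, 6}
  x = 10: [0↦0, 1↦8, 2↦1, 3↦1, 4↦8, 5↦0, 6↦10, 7↦5, 8↦7, 9↦5, 10↦10]  zeros at y ∈ {0, 5}
Collecting zeros: affine points = {(0, 0), (3, 3), (3, 4), (4, 6), (4, 7), (7, 10), (8, 5), (8, 10), (9, 4), (9, 6), (10, 0), (10, 5)}.
Total count |C(F_11)_aff| = 12.


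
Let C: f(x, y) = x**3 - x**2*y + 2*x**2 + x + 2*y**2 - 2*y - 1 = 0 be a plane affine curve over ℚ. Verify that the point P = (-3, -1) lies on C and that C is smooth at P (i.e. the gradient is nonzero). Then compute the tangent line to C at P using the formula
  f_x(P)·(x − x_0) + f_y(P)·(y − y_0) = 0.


Tangent line at P: 10*x - 15*y + 15 = 0.

Step 1: f(-3, -1) = 0, so P lies on C.
Step 2: partial derivatives
  f_x(x, y) = 3*x**2 - 2*x*y + 4*x + 1, f_y(x, y) = -x**2 + 4*y - 2.
  f_x(P) = 10, f_y(P) = -15 (gradient nonzero, so P is smooth).
Step 3: tangent line at P: 10·(x − -3) + -15·(y − -1) = 0.
Expanding: 10*x - 15*y + 15 = 0.


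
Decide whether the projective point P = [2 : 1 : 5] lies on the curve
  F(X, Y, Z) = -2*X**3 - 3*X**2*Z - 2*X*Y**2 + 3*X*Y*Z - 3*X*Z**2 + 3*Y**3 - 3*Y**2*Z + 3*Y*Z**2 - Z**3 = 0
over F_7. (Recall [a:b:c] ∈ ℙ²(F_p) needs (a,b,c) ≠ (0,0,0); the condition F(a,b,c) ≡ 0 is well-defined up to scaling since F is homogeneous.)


F(2,1,5) ≡ 4 (mod 7); P is NOT on the curve.

Evaluate F(2, 1, 5) term-by-term (mod 7).
  -2*X**3 ↦ -2·8·1·1 = -16
  -3*X**2*Z ↦ -3·4·1·5 = -60
  -2*X*Y**2 ↦ -2·2·1·1 = -4
  3*X*Y*Z ↦ 3·2·1·5 = 30
  -3*X*Z**2 ↦ -3·2·1·25 = -150
  3*Y**3 ↦ 3·1·1·1 = 3
  -3*Y**2*Z ↦ -3·1·1·5 = -15
  3*Y*Z**2 ↦ 3·1·1·25 = 75
  -Z**3 ↦ -1·1·1·125 = -125
Sum: F(2, 1, 5) = (-16) + (-60) + (-4) + (30) + (-150) + (3) + (-15) + (75) + (-125) = -262.
Reducing mod 7: -262 ≡ 4 (mod 7).
Since F(a, b, c) ≡ 4 ≠ 0 (mod 7), P does NOT lie on the curve.


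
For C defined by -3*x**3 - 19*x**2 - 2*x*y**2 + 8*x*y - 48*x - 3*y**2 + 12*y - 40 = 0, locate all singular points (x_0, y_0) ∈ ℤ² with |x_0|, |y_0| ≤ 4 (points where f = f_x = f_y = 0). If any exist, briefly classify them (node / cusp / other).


Singular points: {(-2, 2)}; classification: node.

Compute partial derivatives:
  f_x = -9*x**2 - 38*x - 2*y**2 + 8*y - 48.
  f_y = -4*x*y + 8*x - 6*y + 12.
Scan x_0 ∈ {−4, ..., 4}. For each x_0, f_y(x_0, y) is a polynomial in y; find its integer roots y ∈ {−4, ..., 4}, then test f_x and f at those candidates.
  x = -4: f_y(-4, y) = 10*y - 20; vanishes at y ∈ {2}. (-4, 2): f_x = -32 ≠ 0.
  x = -3: f_y(-3, y) = 6*y - 12; vanishes at y ∈ {2}. (-3, 2): f_x = -7 ≠ 0.
  x = -2: f_y(-2, y) = 2*y - 4; vanishes at y ∈ {2}. (-2, 2): f_x = 0, f = 0 — SINGULAR.
  x = -1: f_y(-1, y) = 4 - 2*y; vanishes at y ∈ {2}. (-1, 2): f_x = -11 ≠ 0.
  x = 0: f_y(0, y) = 12 - 6*y; vanishes at y ∈ {2}. (0, 2): f_x = -40 ≠ 0.
  x = 1: f_y(1, y) = 20 - 10*y; vanishes at y ∈ {2}. (1, 2): f_x = -87 ≠ 0.
  x = 2: f_y(2, y) = 28 - 14*y; vanishes at y ∈ {2}. (2, 2): f_x = -152 ≠ 0.
  x = 3: f_y(3, y) = 36 - 18*y; vanishes at y ∈ {2}. (3, 2): f_x = -235 ≠ 0.
  x = 4: f_y(4, y) = 44 - 22*y; vanishes at y ∈ {2}. (4, 2): f_x = -336 ≠ 0.
Only singular point on the grid: (-2, 2).
Classify: substitute x = -2 + u, y = 2 + v and expand: f = -3*u**3 - u**2 - 2*u*v**2 + v**2.
No constant or linear terms (consistent with a singular point). Quadratic part: -u**2 + v**2. Cubic part: -3*u**3 - 2*u*v**2.
The quadratic part v**2 - u**2 = (v − u)(v + u) splits into two distinct linear factors, so there are two distinct tangent lines y − 2 = ±(x − -2) — this is a node (ordinary double point).
Classification: node.


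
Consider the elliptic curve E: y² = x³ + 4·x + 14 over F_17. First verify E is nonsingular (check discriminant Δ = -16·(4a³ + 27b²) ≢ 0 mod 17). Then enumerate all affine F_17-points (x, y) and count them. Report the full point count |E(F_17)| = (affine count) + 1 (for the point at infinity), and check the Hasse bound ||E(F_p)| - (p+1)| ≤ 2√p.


Affine points = {(1, 6), (1, 11), (2, 8), (2, 9), (3, 6), (3, 11), (4, 3), (4, 14), (6, 4), (6, 13), (10, 0), (13, 6), (13, 11), (14, 3), (14, 14), (15, 7), (15, 10), (16, 3), (16, 14)}; affine count = 19; |E(F_17)| = 20.

Discriminant check: Δ ∝ 4a³ + 27b² = 4·4³ + 27·14² = 4·64 + 27·196 ≡ 6 (mod 17). Nonzero ⇒ E is nonsingular.
For each x ∈ F_17, compute rhs = x³ + 4·x + 14 mod 17, then count y ∈ F_17 with y² ≡ rhs.
  x = 0: rhs = 14, matching y values: none (0 points).
  x = 1: rhs = 2, matching y values: 6, 11 (2 points).
  x = 2: rhs = 13, matching y values: 8, 9 (2 points).
  x = 3: rhs = 2, matching y values: 6, 11 (2 points).
  x = 4: rhs = 9, matching y values: 3, 14 (2 points).
  x = 5: rhs = 6, matching y values: none (0 points).
  x = 6: rhs = 16, matching y values: 4, 13 (2 points).
  x = 7: rhs = 11, matching y values: none (0 points).
  x = 8: rhs = 14, matching y values: none (0 points).
  x = 9: rhs = 14, matching y values: none (0 points).
  x = 10: rhs = 0, matching y values: 0 (1 points).
  x = 11: rhs = 12, matching y values: none (0 points).
  x = 12: rhs = 5, matching y values: none (0 points).
  x = 13: rhs = 2, matching y values: 6, 11 (2 points).
  x = 14: rhs = 9, matching y values: 3, 14 (2 points).
  x = 15: rhs = 15, matching y values: 7, 10 (2 points).
  x = 16: rhs = 9, matching y values: 3, 14 (2 points).
Total affine count: 19.
Full point count |E(F_17)| = 19 + 1 = 20.
Hasse bound: |20 − (17+1)| = |2| = 2 ≤ 2√17 ≈ 8.2462 ✓.


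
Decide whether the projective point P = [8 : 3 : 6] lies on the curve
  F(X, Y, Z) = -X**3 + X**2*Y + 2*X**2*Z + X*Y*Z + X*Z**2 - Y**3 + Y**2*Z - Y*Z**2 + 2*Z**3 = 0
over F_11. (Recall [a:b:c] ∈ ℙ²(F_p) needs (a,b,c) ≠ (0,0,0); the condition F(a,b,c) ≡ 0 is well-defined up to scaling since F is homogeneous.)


F(8,3,6) ≡ 10 (mod 11); P is NOT on the curve.

Evaluate F(8, 3, 6) term-by-term (mod 11).
  -X**3 ↦ -1·512·1·1 = -512
  X**2*Y ↦ 1·64·3·1 = 192
  2*X**2*Z ↦ 2·64·1·6 = 768
  X*Y*Z ↦ 1·8·3·6 = 144
  X*Z**2 ↦ 1·8·1·36 = 288
  -Y**3 ↦ -1·1·27·1 = -27
  Y**2*Z ↦ 1·1·9·6 = 54
  -Y*Z**2 ↦ -1·1·3·36 = -108
  2*Z**3 ↦ 2·1·1·216 = 432
Sum: F(8, 3, 6) = (-512) + (192) + (768) + (144) + (288) + (-27) + (54) + (-108) + (432) = 1231.
Reducing mod 11: 1231 ≡ 10 (mod 11).
Since F(a, b, c) ≡ 10 ≠ 0 (mod 11), P does NOT lie on the curve.


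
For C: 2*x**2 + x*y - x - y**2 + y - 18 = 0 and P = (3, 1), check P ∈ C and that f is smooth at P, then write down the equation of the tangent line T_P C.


Tangent line at P: 12*x + 2*y - 38 = 0.

Step 1: f(3, 1) = 0, so P lies on C.
Step 2: partial derivatives
  f_x(x, y) = 4*x + y - 1, f_y(x, y) = x - 2*y + 1.
  f_x(P) = 12, f_y(P) = 2 (gradient nonzero, so P is smooth).
Step 3: tangent line at P: 12·(x − 3) + 2·(y − 1) = 0.
Expanding: 12*x + 2*y - 38 = 0.


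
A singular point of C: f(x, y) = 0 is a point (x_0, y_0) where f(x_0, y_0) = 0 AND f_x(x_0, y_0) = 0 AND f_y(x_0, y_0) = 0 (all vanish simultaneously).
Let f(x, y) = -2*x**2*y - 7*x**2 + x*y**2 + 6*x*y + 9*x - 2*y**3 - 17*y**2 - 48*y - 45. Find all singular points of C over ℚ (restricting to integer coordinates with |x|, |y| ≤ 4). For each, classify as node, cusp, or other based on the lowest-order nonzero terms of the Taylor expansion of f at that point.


Singular points: {(0, -3)}; classification: node.

Compute partial derivatives:
  f_x = -4*x*y - 14*x + y**2 + 6*y + 9.
  f_y = -2*x**2 + 2*x*y + 6*x - 6*y**2 - 34*y - 48.
Scan x_0 ∈ {−4, ..., 4}. For each x_0, f_y(x_0, y) is a polynomial in y; find its integer roots y ∈ {−4, ..., 4}, then test f_x and f at those candidates.
  x = -4: f_y(-4, y) = -6*y**2 - 42*y - 104; no integer root y with |y| ≤ 4.
  x = -3: f_y(-3, y) = -6*y**2 - 40*y - 84; no integer root y with |y| ≤ 4.
  x = -2: f_y(-2, y) = -6*y**2 - 38*y - 68; no integer root y with |y| ≤ 4.
  x = -1: f_y(-1, y) = -6*y**2 - 36*y - 56; no integer root y with |y| ≤ 4.
  x = 0: f_y(0, y) = -6*y**2 - 34*y - 48; vanishes at y ∈ {-3}. (0, -3): f_x = 0, f = 0 — SINGULAR.
  x = 1: f_y(1, y) = -6*y**2 - 32*y - 44; no integer root y with |y| ≤ 4.
  x = 2: f_y(2, y) = -6*y**2 - 30*y - 44; no integer root y with |y| ≤ 4.
  x = 3: f_y(3, y) = -6*y**2 - 28*y - 48; no integer root y with |y| ≤ 4.
  x = 4: f_y(4, y) = -6*y**2 - 26*y - 56; no integer root y with |y| ≤ 4.
Only singular point on the grid: (0, -3).
Classify: substitute x = 0 + u, y = -3 + v and expand: f = -2*u**2*v - u**2 + u*v**2 - 2*v**3 + v**2.
No constant or linear terms (consistent with a singular point). Quadratic part: -u**2 + v**2. Cubic part: -2*u**2*v + u*v**2 - 2*v**3.
The quadratic part v**2 - u**2 = (v − u)(v + u) splits into two distinct linear factors, so there are two distinct tangent lines y − -3 = ±(x − 0) — this is a node (ordinary double point).
Classification: node.


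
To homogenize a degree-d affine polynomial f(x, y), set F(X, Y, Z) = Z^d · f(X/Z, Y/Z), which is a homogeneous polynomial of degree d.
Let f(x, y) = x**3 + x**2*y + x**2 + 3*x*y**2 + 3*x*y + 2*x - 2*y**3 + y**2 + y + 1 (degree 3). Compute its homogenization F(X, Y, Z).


F(X, Y, Z) = X**3 + X**2*Y + X**2*Z + 3*X*Y**2 + 3*X*Y*Z + 2*X*Z**2 - 2*Y**3 + Y**2*Z + Y*Z**2 + Z**3

deg(f) = 3.
Substitute x = X/Z, y = Y/Z into f, then multiply by Z^3.
  monomial 1·x^3·y^0 ↦ 1·X^3·Y^0·Z^0.
  monomial 1·x^2·y^1 ↦ 1·X^2·Y^1·Z^0.
  monomial 1·x^2·y^0 ↦ 1·X^2·Y^0·Z^1.
  monomial 3·x^1·y^2 ↦ 3·X^1·Y^2·Z^0.
  monomial 3·x^1·y^1 ↦ 3·X^1·Y^1·Z^1.
  monomial 2·x^1·y^0 ↦ 2·X^1·Y^0·Z^2.
  monomial -2·x^0·y^3 ↦ -2·X^0·Y^3·Z^0.
  monomial 1·x^0·y^2 ↦ 1·X^0·Y^2·Z^1.
  monomial 1·x^0·y^1 ↦ 1·X^0·Y^1·Z^2.
  monomial 1·x^0·y^0 ↦ 1·X^0·Y^0·Z^3.
Collecting: F(X, Y, Z) = X**3 + X**2*Y + X**2*Z + 3*X*Y**2 + 3*X*Y*Z + 2*X*Z**2 - 2*Y**3 + Y**2*Z + Y*Z**2 + Z**3.


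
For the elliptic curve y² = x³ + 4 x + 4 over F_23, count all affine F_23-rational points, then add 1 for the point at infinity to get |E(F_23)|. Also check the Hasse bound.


Affine points = {(0, 2), (0, 21), (1, 3), (1, 20), (10, 3), (10, 20), (12, 3), (12, 20), (15, 9), (15, 14), (16, 1), (16, 22), (19, 4), (19, 19)}; affine count = 14; |E(F_23)| = 15.

Discriminant check: Δ ∝ 4a³ + 27b² = 4·4³ + 27·4² = 4·64 + 27·16 ≡ 21 (mod 23). Nonzero ⇒ E is nonsingular.
For each x ∈ F_23, compute rhs = x³ + 4·x + 4 mod 23, then count y ∈ F_23 with y² ≡ rhs.
  x = 0: rhs = 4, matching y values: 2, 21 (2 points).
  x = 1: rhs = 9, matching y values: 3, 20 (2 points).
  x = 2: rhs = 20, matching y values: none (0 points).
  x = 3: rhs = 20, matching y values: none (0 points).
  x = 4: rhs = 15, matching y values: none (0 points).
  x = 5: rhs = 11, matching y values: none (0 points).
  x = 6: rhs = 14, matching y values: none (0 points).
  x = 7: rhs = 7, matching y values: none (0 points).
  x = 8: rhs = 19, matching y values: none (0 points).
  x = 9: rhs = 10, matching y values: none (0 points).
  x = 10: rhs = 9, matching y values: 3, 20 (2 points).
  x = 11: rhs = 22, matching y values: none (0 points).
  x = 12: rhs = 9, matching y values: 3, 20 (2 points).
  x = 13: rhs = 22, matching y values: none (0 points).
  x = 14: rhs = 21, matching y values: none (0 points).
  x = 15: rhs = 12, matching y values: 9, 14 (2 points).
  x = 16: rhs = 1, matching y values: 1, 22 (2 points).
  x = 17: rhs = 17, matching y values: none (0 points).
  x = 18: rhs = 20, matching y values: none (0 points).
  x = 19: rhs = 16, matching y values: 4, 19 (2 points).
  x = 20: rhs = 11, matching y values: none (0 points).
  x = 21: rhs = 11, matching y values: none (0 points).
  x = 22: rhs = 22, matching y values: none (0 points).
Total affine count: 14.
Full point count |E(F_23)| = 14 + 1 = 15.
Hasse bound: |15 − (23+1)| = |-9| = 9 ≤ 2√23 ≈ 9.5917 ✓.


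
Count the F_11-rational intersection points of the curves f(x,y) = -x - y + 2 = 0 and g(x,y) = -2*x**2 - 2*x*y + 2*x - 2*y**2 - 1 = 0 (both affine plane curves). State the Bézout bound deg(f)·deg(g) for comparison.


Common zeros: ∅; count = 0; Bézout bound = 2.

deg(f) = 1, deg(g) = 2, so Bézout bound = 2.
Scan x ∈ F_11. For each x, list the y ∈ F_11 with f(x, y) ≡ 0 and those with g(x, y) ≡ 0 (mod 11); the common zeros in that column are the intersection.
  x = 0: f ≡ 0 at y ∈ {2}; g ≡ 0 at y ∈ {4, 7}; common: ∅.
  x = 1: f ≡ 0 at y ∈ {1}; g ≡ 0 at y ∈ ∅; common: ∅.
  x = 2: f ≡ 0 at y ∈ {0}; g ≡ 0 at y ∈ {1, 8}; common: ∅.
  x = 3: f ≡ 0 at y ∈ {10}; g ≡ 0 at y ∈ {2, 6}; common: ∅.
  x = 4: f ≡ 0 at y ∈ {9}; g ≡ 0 at y ∈ ∅; common: ∅.
  x = 5: f ≡ 0 at y ∈ {8}; g ≡ 0 at y ∈ {7, 10}; common: ∅.
  x = 6: f ≡ 0 at y ∈ {7}; g ≡ 0 at y ∈ ∅; common: ∅.
  x = 7: f ≡ 0 at y ∈ {6}; g ≡ 0 at y ∈ {2}; common: ∅.
  x = 8: f ≡ 0 at y ∈ {5}; g ≡ 0 at y ∈ {4, 10}; common: ∅.
  x = 9: f ≡ 0 at y ∈ {4}; g ≡ 0 at y ∈ {1}; common: ∅.
  x = 10: f ≡ 0 at y ∈ {3}; g ≡ 0 at y ∈ ∅; common: ∅.
Collecting: common zeros = ∅, so the count is 0.
Comparison with the Bézout bound: 0 ≤ 2 = deg(f)·deg(g), as expected for curves with no common component (the affine F_11-count falls short of the bound because intersections may lie at infinity, over extension fields, or carry multiplicity).


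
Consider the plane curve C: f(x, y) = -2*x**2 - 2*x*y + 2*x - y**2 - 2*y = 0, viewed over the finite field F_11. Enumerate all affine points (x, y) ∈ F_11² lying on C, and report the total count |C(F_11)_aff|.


Affine F_11-points: {(0, 0), (0, 9), (1, 0), (1, 7), (2, 1), (2, 4), (3, 5), (3, 9), (4, 5), (4, 7), (6, 4), (9, 1)}; count = 12.

For each of the 121 pairs (x, y) ∈ F_11², evaluate f(x, y) mod 11. Record the zeros.
  x = 0: [0↦0, 1↦8, 2↦3, 3↦7, 4↦9, 5↦9, 6↦7, 7↦3, 8↦8, 9↦0, 10↦1]  zeros at y ∈ {0, 9}
  x = 1: [0↦0, 1↦6, 2↦10, 3↦1, 4↦1, 5↦10, 6↦6, 7↦0, 8↦3, 9↦4, 10↦3]  zeros at y ∈ {0, 7}
  x = 2: [0↦7, 1↦0, 2↦2, 3↦2, 4↦0, 5↦7, 6↦1, 7↦4, 8↦5, 9↦4, 10↦1]  zeros at y ∈ {1, 4}
  x = 3: [0↦10, 1↦1, 2↦1, 3↦10, 4↦6, 5↦0, 6↦3, 7↦4, 8↦3, 9↦0, 10↦6]  zeros at y ∈ {5, 9}
  x = 4: [0↦9, 1↦9, 2↦7, 3↦3, 4↦8, 5↦0, 6↦1, 7↦0, 8↦8, 9↦3, 10↦7]  zeros at y ∈ {5, 7}
  x = 5: [0↦4, 1↦2, 2↦9, 3↦3, 4↦6, 5↦7, 6↦6, 7↦3, 8↦9, 9↦2, 10↦4]  zeros at y ∈ ∅
  x = 6: [0↦6, 1↦2, 2↦7, 3↦10, 4↦0, 5↦10, 6↦7, 7↦2, 8↦6, 9↦8, 10↦8]  zeros at y ∈ {4}
  x = 7: [0↦4, 1↦9, 2↦1, 3↦2, 4↦1, 5↦9, 6↦4, 7↦8, 8↦10, 9↦10, 10↦8]  zeros at y ∈ ∅
  x = 8: [0↦9, 1↦1, 2↦2, 3↦1, 4↦9, 5↦4, 6↦8, 7↦10, 8↦10, 9↦8, 10↦4]  zeros at y ∈ ∅
  x = 9: [0↦10, 1↦0, 2↦10, 3↦7, 4↦2, 5↦6, 6↦8, 7↦8, 8↦6, 9↦2, 10↦7]  zeros at y ∈ {1}
  x = 10: [0↦7, 1↦6, 2↦3, 3↦9, 4↦2, 5↦4, 6↦4, 7↦2, 8↦9, 9↦3, 10↦6]  zeros at y ∈ ∅
Collecting zeros: affine points = {(0, 0), (0, 9), (1, 0), (1, 7), (2, 1), (2, 4), (3, 5), (3, 9), (4, 5), (4, 7), (6, 4), (9, 1)}.
Total count |C(F_11)_aff| = 12.


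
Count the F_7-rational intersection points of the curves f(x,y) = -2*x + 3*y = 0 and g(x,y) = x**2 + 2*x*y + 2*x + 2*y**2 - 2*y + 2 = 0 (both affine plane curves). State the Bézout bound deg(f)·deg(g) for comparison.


Common zeros: ∅; count = 0; Bézout bound = 2.

deg(f) = 1, deg(g) = 2, so Bézout bound = 2.
Scan x ∈ F_7. For each x, list the y ∈ F_7 with f(x, y) ≡ 0 and those with g(x, y) ≡ 0 (mod 7); the common zeros in that column are the intersection.
  x = 0: f ≡ 0 at y ∈ {0}; g ≡ 0 at y ∈ {3, 5}; common: ∅.
  x = 1: f ≡ 0 at y ∈ {3}; g ≡ 0 at y ∈ {1, 6}; common: ∅.
  x = 2: f ≡ 0 at y ∈ {6}; g ≡ 0 at y ∈ {1, 5}; common: ∅.
  x = 3: f ≡ 0 at y ∈ {2}; g ≡ 0 at y ∈ ∅; common: ∅.
  x = 4: f ≡ 0 at y ∈ {5}; g ≡ 0 at y ∈ ∅; common: ∅.
  x = 5: f ≡ 0 at y ∈ {1}; g ≡ 0 at y ∈ ∅; common: ∅.
  x = 6: f ≡ 0 at y ∈ {4}; g ≡ 0 at y ∈ {3, 6}; common: ∅.
Collecting: common zeros = ∅, so the count is 0.
Comparison with the Bézout bound: 0 ≤ 2 = deg(f)·deg(g), as expected for curves with no common component (the affine F_7-count falls short of the bound because intersections may lie at infinity, over extension fields, or carry multiplicity).


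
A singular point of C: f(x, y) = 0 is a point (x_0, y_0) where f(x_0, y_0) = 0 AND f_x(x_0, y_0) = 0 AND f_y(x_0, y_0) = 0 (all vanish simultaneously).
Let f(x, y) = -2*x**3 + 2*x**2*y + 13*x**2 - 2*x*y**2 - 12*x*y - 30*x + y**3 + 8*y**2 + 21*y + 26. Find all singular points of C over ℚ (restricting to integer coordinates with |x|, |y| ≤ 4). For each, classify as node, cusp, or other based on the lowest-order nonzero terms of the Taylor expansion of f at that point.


Singular points: {(2, -1)}; classification: node.

Compute partial derivatives:
  f_x = -6*x**2 + 4*x*y + 26*x - 2*y**2 - 12*y - 30.
  f_y = 2*x**2 - 4*x*y - 12*x + 3*y**2 + 16*y + 21.
Scan x_0 ∈ {−4, ..., 4}. For each x_0, f_y(x_0, y) is a polynomial in y; find its integer roots y ∈ {−4, ..., 4}, then test f_x and f at those candidates.
  x = -4: f_y(-4, y) = 3*y**2 + 32*y + 101; no integer root y with |y| ≤ 4.
  x = -3: f_y(-3, y) = 3*y**2 + 28*y + 75; no integer root y with |y| ≤ 4.
  x = -2: f_y(-2, y) = 3*y**2 + 24*y + 53; no integer root y with |y| ≤ 4.
  x = -1: f_y(-1, y) = 3*y**2 + 20*y + 35; no integer root y with |y| ≤ 4.
  x = 0: f_y(0, y) = 3*y**2 + 16*y + 21; vanishes at y ∈ {-3}. (0, -3): f_x = -12 ≠ 0.
  x = 1: f_y(1, y) = 3*y**2 + 12*y + 11; no integer root y with |y| ≤ 4.
  x = 2: f_y(2, y) = 3*y**2 + 8*y + 5; vanishes at y ∈ {-1}. (2, -1): f_x = 0, f = 0 — SINGULAR.
  x = 3: f_y(3, y) = 3*y**2 + 4*y + 3; no integer root y with |y| ≤ 4.
  x = 4: f_y(4, y) = 3*y**2 + 5; no integer root y with |y| ≤ 4.
Only singular point on the grid: (2, -1).
Classify: substitute x = 2 + u, y = -1 + v and expand: f = -2*u**3 + 2*u**2*v - u**2 - 2*u*v**2 + v**3 + v**2.
No constant or linear terms (consistent with a singular point). Quadratic part: -u**2 + v**2. Cubic part: -2*u**3 + 2*u**2*v - 2*u*v**2 + v**3.
The quadratic part v**2 - u**2 = (v − u)(v + u) splits into two distinct linear factors, so there are two distinct tangent lines y − -1 = ±(x − 2) — this is a node (ordinary double point).
Classification: node.


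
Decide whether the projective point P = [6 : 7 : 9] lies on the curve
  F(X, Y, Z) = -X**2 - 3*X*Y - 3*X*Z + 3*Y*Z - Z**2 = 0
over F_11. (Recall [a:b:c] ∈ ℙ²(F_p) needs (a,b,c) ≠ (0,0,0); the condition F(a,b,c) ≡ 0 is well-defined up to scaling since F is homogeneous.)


F(6,7,9) ≡ 4 (mod 11); P is NOT on the curve.

Evaluate F(6, 7, 9) term-by-term (mod 11).
  -X**2 ↦ -1·36·1·1 = -36
  -3*X*Y ↦ -3·6·7·1 = -126
  -3*X*Z ↦ -3·6·1·9 = -162
  3*Y*Z ↦ 3·1·7·9 = 189
  -Z**2 ↦ -1·1·1·81 = -81
Sum: F(6, 7, 9) = (-36) + (-126) + (-162) + (189) + (-81) = -216.
Reducing mod 11: -216 ≡ 4 (mod 11).
Since F(a, b, c) ≡ 4 ≠ 0 (mod 11), P does NOT lie on the curve.


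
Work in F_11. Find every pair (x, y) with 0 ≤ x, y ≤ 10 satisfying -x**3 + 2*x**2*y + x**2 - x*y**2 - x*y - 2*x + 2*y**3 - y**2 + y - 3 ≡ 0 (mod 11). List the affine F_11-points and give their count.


Affine F_11-points: {(0, 2), (1, 4), (1, 9), (1, 10), (2, 0), (3, 8), (4, 1), (7, 2), (7, 6), (7, 7), (9, 2), (9, 7), (10, 7)}; count = 13.

For each of the 121 pairs (x, y) ∈ F_11², evaluate f(x, y) mod 11. Record the zeros.
  x = 0: [0↦8, 1↦10, 2↦0, 3↦1, 4↦3, 5↦7, 6↦3, 7↦3, 8↦8, 9↦8, 10↦4]  zeros at y ∈ {2}
  x = 1: [0↦6, 1↦8, 2↦7, 3↦4, 4↦0, 5↦7, 6↦4, 7↦3, 8↦5, 9↦0, 10↦0]  zeros at y ∈ {4, 9, 10}
  x = 2: [0↦0, 1↦6, 2↦7, 3↦4, 4↦9, 5↦1, 6↦3, 7↦5, 8↦8, 9↦2, 10↦10]  zeros at y ∈ {0}
  x = 3: [0↦6, 1↦9, 2↦5, 3↦6, 4↦2, 5↦5, 6↦5, 7↦3, 8↦0, 9↦8, 10↦6]  zeros at y ∈ {8}
  x = 4: [0↦7, 1↦0, 2↦6, 3↦4, 4↦6, 5↦2, 6↦4, 7↦2, 8↦8, 9↦1, 10↦4]  zeros at y ∈ {1}
  x = 5: [0↦8, 1↦6, 2↦4, 3↦3, 4↦4, 5↦8, 6↦5, 7↦7, 8↦4, 9↦8, 10↦9]  zeros at y ∈ ∅
  x = 6: [0↦3, 1↦10, 2↦4, 3↦8, 4↦1, 5↦6, 6↦2, 7↦1, 8↦4, 9↦1, 10↦4]  zeros at y ∈ ∅
  x = 7: [0↦8, 1↦6, 2↦0, 3↦2, 4↦2, 5↦1, 6↦0, 7↦0, 8↦2, 9↦7, 10↦5]  zeros at y ∈ {2, 6, 7}
  x = 8: [0↦6, 1↦10, 2↦8, 3↦1, 4↦1, 5↦9, 6↦4, 7↦9, 8↦3, 9↦9, 10↦6]  zeros at y ∈ ∅
  x = 9: [0↦2, 1↦5, 2↦0, 3↦10, 4↦3, 5↦2, 6↦8, 7↦0, 8↦1, 9↦1, 10↦1]  zeros at y ∈ {2, 7}
  x = 10: [0↦1, 1↦7, 2↦3, 3↦1, 4↦2, 5↦7, 6↦6, 7↦0, 8↦1, 9↦10, 10↦6]  zeros at y ∈ {7}
Collecting zeros: affine points = {(0, 2), (1, 4), (1, 9), (1, 10), (2, 0), (3, 8), (4, 1), (7, 2), (7, 6), (7, 7), (9, 2), (9, 7), (10, 7)}.
Total count |C(F_11)_aff| = 13.


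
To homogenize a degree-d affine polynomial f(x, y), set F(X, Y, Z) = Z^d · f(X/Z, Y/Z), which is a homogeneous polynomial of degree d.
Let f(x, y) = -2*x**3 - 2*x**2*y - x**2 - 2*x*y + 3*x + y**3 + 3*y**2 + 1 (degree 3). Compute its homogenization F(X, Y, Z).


F(X, Y, Z) = -2*X**3 - 2*X**2*Y - X**2*Z - 2*X*Y*Z + 3*X*Z**2 + Y**3 + 3*Y**2*Z + Z**3

deg(f) = 3.
Substitute x = X/Z, y = Y/Z into f, then multiply by Z^3.
  monomial -2·x^3·y^0 ↦ -2·X^3·Y^0·Z^0.
  monomial -2·x^2·y^1 ↦ -2·X^2·Y^1·Z^0.
  monomial -1·x^2·y^0 ↦ -1·X^2·Y^0·Z^1.
  monomial -2·x^1·y^1 ↦ -2·X^1·Y^1·Z^1.
  monomial 3·x^1·y^0 ↦ 3·X^1·Y^0·Z^2.
  monomial 1·x^0·y^3 ↦ 1·X^0·Y^3·Z^0.
  monomial 3·x^0·y^2 ↦ 3·X^0·Y^2·Z^1.
  monomial 1·x^0·y^0 ↦ 1·X^0·Y^0·Z^3.
Collecting: F(X, Y, Z) = -2*X**3 - 2*X**2*Y - X**2*Z - 2*X*Y*Z + 3*X*Z**2 + Y**3 + 3*Y**2*Z + Z**3.


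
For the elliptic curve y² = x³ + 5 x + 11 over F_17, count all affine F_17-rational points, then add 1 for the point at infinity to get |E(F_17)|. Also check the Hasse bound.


Affine points = {(1, 0), (3, 6), (3, 11), (5, 5), (5, 12), (6, 6), (6, 11), (7, 7), (7, 10), (8, 6), (8, 11)}; affine count = 11; |E(F_17)| = 12.

Discriminant check: Δ ∝ 4a³ + 27b² = 4·5³ + 27·11² = 4·125 + 27·121 ≡ 10 (mod 17). Nonzero ⇒ E is nonsingular.
For each x ∈ F_17, compute rhs = x³ + 5·x + 11 mod 17, then count y ∈ F_17 with y² ≡ rhs.
  x = 0: rhs = 11, matching y values: none (0 points).
  x = 1: rhs = 0, matching y values: 0 (1 points).
  x = 2: rhs = 12, matching y values: none (0 points).
  x = 3: rhs = 2, matching y values: 6, 11 (2 points).
  x = 4: rhs = 10, matching y values: none (0 points).
  x = 5: rhs = 8, matching y values: 5, 12 (2 points).
  x = 6: rhs = 2, matching y values: 6, 11 (2 points).
  x = 7: rhs = 15, matching y values: 7, 10 (2 points).
  x = 8: rhs = 2, matching y values: 6, 11 (2 points).
  x = 9: rhs = 3, matching y values: none (0 points).
  x = 10: rhs = 7, matching y values: none (0 points).
  x = 11: rhs = 3, matching y values: none (0 points).
  x = 12: rhs = 14, matching y values: none (0 points).
  x = 13: rhs = 12, matching y values: none (0 points).
  x = 14: rhs = 3, matching y values: none (0 points).
  x = 15: rhs = 10, matching y values: none (0 points).
  x = 16: rhs = 5, matching y values: none (0 points).
Total affine count: 11.
Full point count |E(F_17)| = 11 + 1 = 12.
Hasse bound: |12 − (17+1)| = |-6| = 6 ≤ 2√17 ≈ 8.2462 ✓.


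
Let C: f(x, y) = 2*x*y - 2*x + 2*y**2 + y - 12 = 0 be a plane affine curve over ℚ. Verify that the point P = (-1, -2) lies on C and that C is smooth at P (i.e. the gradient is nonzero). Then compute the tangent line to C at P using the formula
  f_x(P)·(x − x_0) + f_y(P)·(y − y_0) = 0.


Tangent line at P: -6*x - 9*y - 24 = 0.

Step 1: f(-1, -2) = 0, so P lies on C.
Step 2: partial derivatives
  f_x(x, y) = 2*y - 2, f_y(x, y) = 2*x + 4*y + 1.
  f_x(P) = -6, f_y(P) = -9 (gradient nonzero, so P is smooth).
Step 3: tangent line at P: -6·(x − -1) + -9·(y − -2) = 0.
Expanding: -6*x - 9*y - 24 = 0.


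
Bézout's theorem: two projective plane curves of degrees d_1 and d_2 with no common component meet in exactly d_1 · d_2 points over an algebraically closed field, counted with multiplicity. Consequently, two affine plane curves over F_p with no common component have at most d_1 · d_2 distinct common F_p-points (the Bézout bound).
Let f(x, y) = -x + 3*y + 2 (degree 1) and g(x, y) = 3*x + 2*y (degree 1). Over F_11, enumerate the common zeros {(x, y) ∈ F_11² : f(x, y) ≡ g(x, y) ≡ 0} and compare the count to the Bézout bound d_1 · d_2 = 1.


Common zeros: ∅; count = 0; Bézout bound = 1.

deg(f) = 1, deg(g) = 1, so Bézout bound = 1.
Scan x ∈ F_11. For each x, list the y ∈ F_11 with f(x, y) ≡ 0 and those with g(x, y) ≡ 0 (mod 11); the common zeros in that column are the intersection.
  x = 0: f ≡ 0 at y ∈ {3}; g ≡ 0 at y ∈ {0}; common: ∅.
  x = 1: f ≡ 0 at y ∈ {7}; g ≡ 0 at y ∈ {4}; common: ∅.
  x = 2: f ≡ 0 at y ∈ {0}; g ≡ 0 at y ∈ {8}; common: ∅.
  x = 3: f ≡ 0 at y ∈ {4}; g ≡ 0 at y ∈ {1}; common: ∅.
  x = 4: f ≡ 0 at y ∈ {8}; g ≡ 0 at y ∈ {5}; common: ∅.
  x = 5: f ≡ 0 at y ∈ {1}; g ≡ 0 at y ∈ {9}; common: ∅.
  x = 6: f ≡ 0 at y ∈ {5}; g ≡ 0 at y ∈ {2}; common: ∅.
  x = 7: f ≡ 0 at y ∈ {9}; g ≡ 0 at y ∈ {6}; common: ∅.
  x = 8: f ≡ 0 at y ∈ {2}; g ≡ 0 at y ∈ {10}; common: ∅.
  x = 9: f ≡ 0 at y ∈ {6}; g ≡ 0 at y ∈ {3}; common: ∅.
  x = 10: f ≡ 0 at y ∈ {10}; g ≡ 0 at y ∈ {7}; common: ∅.
Collecting: common zeros = ∅, so the count is 0.
Comparison with the Bézout bound: 0 ≤ 1 = deg(f)·deg(g), as expected for curves with no common component (the affine F_11-count falls short of the bound because intersections may lie at infinity, over extension fields, or carry multiplicity).


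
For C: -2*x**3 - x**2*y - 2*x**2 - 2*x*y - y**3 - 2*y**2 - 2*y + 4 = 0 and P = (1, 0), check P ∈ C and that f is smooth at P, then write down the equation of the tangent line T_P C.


Tangent line at P: -10*x - 5*y + 10 = 0.

Step 1: f(1, 0) = 0, so P lies on C.
Step 2: partial derivatives
  f_x(x, y) = -6*x**2 - 2*x*y - 4*x - 2*y, f_y(x, y) = -x**2 - 2*x - 3*y**2 - 4*y - 2.
  f_x(P) = -10, f_y(P) = -5 (gradient nonzero, so P is smooth).
Step 3: tangent line at P: -10·(x − 1) + -5·(y − 0) = 0.
Expanding: -10*x - 5*y + 10 = 0.


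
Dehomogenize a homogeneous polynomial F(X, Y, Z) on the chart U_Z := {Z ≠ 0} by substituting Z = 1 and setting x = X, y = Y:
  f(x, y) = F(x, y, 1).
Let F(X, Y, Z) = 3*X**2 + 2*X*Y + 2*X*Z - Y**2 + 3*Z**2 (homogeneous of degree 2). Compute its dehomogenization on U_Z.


f(x, y) = 3*x**2 + 2*x*y + 2*x - y**2 + 3

On U_Z we set Z = 1. Each monomial c·X^i·Y^j·Z^k in F becomes c·x^i·y^j·1^k = c·x^i·y^j.
Substituting Z = 1: F(X, Y, 1) = 3*x**2 + 2*x*y + 2*x - y**2 + 3.
Note: deg(f) ≤ deg(F) = 2; strict inequality happens when F is divisible by Z (lost terms).


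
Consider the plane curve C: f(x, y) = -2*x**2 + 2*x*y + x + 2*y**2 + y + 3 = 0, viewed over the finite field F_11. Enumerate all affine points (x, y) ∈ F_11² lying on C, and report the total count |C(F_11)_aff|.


Affine F_11-points: {(1, 7), (1, 8), (2, 6), (2, 8), (7, 0), (7, 9), (8, 9), (8, 10), (10, 0), (10, 6)}; count = 10.

For each of the 121 pairs (x, y) ∈ F_11², evaluate f(x, y) mod 11. Record the zeros.
  x = 0: [0↦3, 1↦6, 2↦2, 3↦2, 4↦6, 5↦3, 6↦4, 7↦9, 8↦7, 9↦9, 10↦4]  zeros at y ∈ ∅
  x = 1: [0↦2, 1↦7, 2↦5, 3↦7, 4↦2, 5↦1, 6↦4, 7↦0, 8↦0, 9↦4, 10↦1]  zeros at y ∈ {7, 8}
  x = 2: [0↦8, 1↦4, 2↦4, 3↦8, 4↦5, 5↦6, 6↦0, 7↦9, 8↦0, 9↦6, 10↦5]  zeros at y ∈ {6, 8}
  x = 3: [0↦10, 1↦8, 2↦10, 3↦5, 4↦4, 5↦7, 6↦3, 7↦3, 8↦7, 9↦4, 10↦5]  zeros at y ∈ ∅
  x = 4: [0↦8, 1↦8, 2↦1, 3↦9, 4↦10, 5↦4, 6↦2, 7↦4, 8↦10, 9↦9, 10↦1]  zeros at y ∈ ∅
  x = 5: [0↦2, 1↦4, 2↦10, 3↦9, 4↦1, 5↦8, 6↦8, 7↦1, 8↦9, 9↦10, 10↦4]  zeros at y ∈ ∅
  x = 6: [0↦3, 1↦7, 2↦4, 3↦5, 4↦10, 5↦8, 6↦10, 7↦5, 8↦4, 9↦7, 10↦3]  zeros at y ∈ ∅
  x = 7: [0↦0, 1↦6, 2↦5, 3↦8, 4↦4, 5↦4, 6↦8, 7↦5, 8↦6, 9↦0, 10↦9]  zeros at y ∈ {0, 9}
  x = 8: [0↦4, 1↦1, 2↦2, 3↦7, 4↦5, 5↦7, 6↦2, 7↦1, 8↦4, 9↦0, 10↦0]  zeros at y ∈ {9, 10}
  x = 9: [0↦4, 1↦3, 2↦6, 3↦2, 4↦2, 5↦6, 6↦3, 7↦4, 8↦9, 9↦7, 10↦9]  zeros at y ∈ ∅
  x = 10: [0↦0, 1↦1, 2↦6, 3↦4, 4↦6, 5↦1, 6↦0, 7↦3, 8↦10, 9↦10, 10↦3]  zeros at y ∈ {0, 6}
Collecting zeros: affine points = {(1, 7), (1, 8), (2, 6), (2, 8), (7, 0), (7, 9), (8, 9), (8, 10), (10, 0), (10, 6)}.
Total count |C(F_11)_aff| = 10.


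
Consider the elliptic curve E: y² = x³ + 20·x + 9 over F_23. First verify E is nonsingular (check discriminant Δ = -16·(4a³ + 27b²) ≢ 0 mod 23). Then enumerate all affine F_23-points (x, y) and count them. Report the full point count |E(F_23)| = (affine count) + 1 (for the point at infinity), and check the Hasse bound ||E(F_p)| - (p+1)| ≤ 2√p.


Affine points = {(0, 3), (0, 20), (3, 2), (3, 21), (5, 2), (5, 21), (6, 0), (7, 3), (7, 20), (10, 6), (10, 17), (15, 2), (15, 21), (16, 3), (16, 20), (17, 8), (17, 15), (19, 7), (19, 16)}; affine count = 19; |E(F_23)| = 20.

Discriminant check: Δ ∝ 4a³ + 27b² = 4·20³ + 27·9² = 4·8000 + 27·81 ≡ 9 (mod 23). Nonzero ⇒ E is nonsingular.
For each x ∈ F_23, compute rhs = x³ + 20·x + 9 mod 23, then count y ∈ F_23 with y² ≡ rhs.
  x = 0: rhs = 9, matching y values: 3, 20 (2 points).
  x = 1: rhs = 7, matching y values: none (0 points).
  x = 2: rhs = 11, matching y values: none (0 points).
  x = 3: rhs = 4, matching y values: 2, 21 (2 points).
  x = 4: rhs = 15, matching y values: none (0 points).
  x = 5: rhs = 4, matching y values: 2, 21 (2 points).
  x = 6: rhs = 0, matching y values: 0 (1 points).
  x = 7: rhs = 9, matching y values: 3, 20 (2 points).
  x = 8: rhs = 14, matching y values: none (0 points).
  x = 9: rhs = 21, matching y values: none (0 points).
  x = 10: rhs = 13, matching y values: 6, 17 (2 points).
  x = 11: rhs = 19, matching y values: none (0 points).
  x = 12: rhs = 22, matching y values: none (0 points).
  x = 13: rhs = 5, matching y values: none (0 points).
  x = 14: rhs = 20, matching y values: none (0 points).
  x = 15: rhs = 4, matching y values: 2, 21 (2 points).
  x = 16: rhs = 9, matching y values: 3, 20 (2 points).
  x = 17: rhs = 18, matching y values: 8, 15 (2 points).
  x = 18: rhs = 14, matching y values: none (0 points).
  x = 19: rhs = 3, matching y values: 7, 16 (2 points).
  x = 20: rhs = 14, matching y values: none (0 points).
  x = 21: rhs = 7, matching y values: none (0 points).
  x = 22: rhs = 11, matching y values: none (0 points).
Total affine count: 19.
Full point count |E(F_23)| = 19 + 1 = 20.
Hasse bound: |20 − (23+1)| = |-4| = 4 ≤ 2√23 ≈ 9.5917 ✓.
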